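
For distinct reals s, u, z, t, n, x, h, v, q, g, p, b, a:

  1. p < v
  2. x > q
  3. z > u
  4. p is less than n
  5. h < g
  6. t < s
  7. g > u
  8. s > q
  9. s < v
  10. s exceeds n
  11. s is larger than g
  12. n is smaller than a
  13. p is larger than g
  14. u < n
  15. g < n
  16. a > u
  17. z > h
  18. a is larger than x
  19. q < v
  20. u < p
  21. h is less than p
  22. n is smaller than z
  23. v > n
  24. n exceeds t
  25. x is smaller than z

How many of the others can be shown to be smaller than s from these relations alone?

From s the given relations immediately reach q, t, g, n.
From those, u, h, p — 7 in total.
No other element is forced below s by the given relations, so the count is 7.

7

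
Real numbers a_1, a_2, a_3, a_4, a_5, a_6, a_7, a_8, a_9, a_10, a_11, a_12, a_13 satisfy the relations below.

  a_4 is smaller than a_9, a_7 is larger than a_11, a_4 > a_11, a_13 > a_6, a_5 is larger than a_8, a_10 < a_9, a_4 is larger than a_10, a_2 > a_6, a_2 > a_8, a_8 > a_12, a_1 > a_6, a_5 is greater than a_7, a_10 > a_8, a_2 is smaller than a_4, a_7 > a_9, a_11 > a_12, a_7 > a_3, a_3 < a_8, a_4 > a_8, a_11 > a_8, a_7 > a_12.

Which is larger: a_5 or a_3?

a_3 < a_8 and a_8 < a_11 give a_3 < a_11.
With a_11 < a_4: a_3 < a_8 < a_11 < a_4.
With a_4 < a_9: a_3 < a_8 < a_11 < a_4 < a_9.
Then a_9 < a_7 extends the chain to a_7.
Then a_7 < a_5 extends the chain to a_5.
So a_3 < a_5; a_5 is the larger of the two.

a_5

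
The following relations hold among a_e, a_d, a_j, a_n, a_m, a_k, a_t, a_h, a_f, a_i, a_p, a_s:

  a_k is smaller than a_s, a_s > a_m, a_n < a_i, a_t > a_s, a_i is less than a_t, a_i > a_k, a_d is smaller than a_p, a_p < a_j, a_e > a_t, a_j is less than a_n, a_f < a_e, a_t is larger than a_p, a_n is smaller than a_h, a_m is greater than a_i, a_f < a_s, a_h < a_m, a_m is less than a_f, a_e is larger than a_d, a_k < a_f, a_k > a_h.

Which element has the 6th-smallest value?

a_k

Piecing the relations together gives one ordering: a_d < a_p < a_j < a_n < a_h < a_k < a_i < a_m < a_f < a_s < a_t < a_e.
The 6th smallest is a_k.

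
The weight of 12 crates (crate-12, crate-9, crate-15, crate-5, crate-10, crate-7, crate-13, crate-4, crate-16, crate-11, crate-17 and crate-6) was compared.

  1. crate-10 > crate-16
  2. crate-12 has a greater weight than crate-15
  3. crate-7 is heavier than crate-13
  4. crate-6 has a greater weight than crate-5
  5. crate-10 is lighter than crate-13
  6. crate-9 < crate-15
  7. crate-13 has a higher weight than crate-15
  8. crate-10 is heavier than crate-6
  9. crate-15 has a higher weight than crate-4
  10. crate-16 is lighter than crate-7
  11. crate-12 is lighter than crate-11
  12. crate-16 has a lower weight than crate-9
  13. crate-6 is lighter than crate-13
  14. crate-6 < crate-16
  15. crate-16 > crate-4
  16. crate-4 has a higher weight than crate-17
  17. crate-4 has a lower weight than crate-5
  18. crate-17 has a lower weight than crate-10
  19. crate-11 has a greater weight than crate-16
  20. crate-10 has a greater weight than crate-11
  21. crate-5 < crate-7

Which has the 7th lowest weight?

Piecing the relations together gives one ordering: crate-17 < crate-4 < crate-5 < crate-6 < crate-16 < crate-9 < crate-15 < crate-12 < crate-11 < crate-10 < crate-13 < crate-7.
Counting 7 from the smallest end gives crate-15.

crate-15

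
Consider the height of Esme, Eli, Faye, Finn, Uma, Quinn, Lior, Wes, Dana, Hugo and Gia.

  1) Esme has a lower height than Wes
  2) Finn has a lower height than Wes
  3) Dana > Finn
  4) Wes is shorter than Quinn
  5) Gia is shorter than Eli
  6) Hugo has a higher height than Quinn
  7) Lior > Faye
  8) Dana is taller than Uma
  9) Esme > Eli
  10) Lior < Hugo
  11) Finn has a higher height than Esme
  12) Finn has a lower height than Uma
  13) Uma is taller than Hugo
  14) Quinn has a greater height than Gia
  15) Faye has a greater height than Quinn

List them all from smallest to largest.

Gia < Eli < Esme < Finn < Wes < Quinn < Faye < Lior < Hugo < Uma < Dana

Nothing is placed below Gia, so it is least; from there Gia < Eli; Eli < Esme; Esme < Finn; Finn < Wes; Wes < Quinn; Quinn < Faye; Faye < Lior; Lior < Hugo; Hugo < Uma; Uma < Dana, each given directly.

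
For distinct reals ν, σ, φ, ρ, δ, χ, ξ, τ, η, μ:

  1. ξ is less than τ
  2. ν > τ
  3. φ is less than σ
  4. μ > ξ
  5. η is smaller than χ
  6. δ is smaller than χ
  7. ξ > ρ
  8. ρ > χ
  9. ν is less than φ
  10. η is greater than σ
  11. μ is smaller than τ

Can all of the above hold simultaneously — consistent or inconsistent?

inconsistent

We have η < χ stated directly, yet also χ < ρ < ξ < μ < τ < ν < φ < σ < η by chaining the others — so χ < η. Contradiction.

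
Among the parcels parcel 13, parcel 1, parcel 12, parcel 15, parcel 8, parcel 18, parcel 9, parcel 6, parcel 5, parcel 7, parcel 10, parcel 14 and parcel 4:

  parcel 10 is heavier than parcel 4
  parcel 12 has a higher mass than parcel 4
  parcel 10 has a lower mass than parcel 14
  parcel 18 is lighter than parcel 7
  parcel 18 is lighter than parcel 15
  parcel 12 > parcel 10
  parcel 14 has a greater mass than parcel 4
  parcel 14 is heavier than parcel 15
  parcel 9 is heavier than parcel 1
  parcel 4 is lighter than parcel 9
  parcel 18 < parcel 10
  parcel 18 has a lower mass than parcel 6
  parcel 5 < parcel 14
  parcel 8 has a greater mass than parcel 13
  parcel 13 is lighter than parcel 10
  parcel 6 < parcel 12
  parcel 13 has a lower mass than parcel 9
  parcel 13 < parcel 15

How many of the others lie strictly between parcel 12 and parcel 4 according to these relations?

The relations place parcel 4 below parcel 12. An element lies strictly between them when it is forced above parcel 4 and also forced below parcel 12.
Above parcel 4: {parcel 10, parcel 14, parcel 9}. Below parcel 12: {parcel 18, parcel 6, parcel 13, parcel 10}.
Intersection: {parcel 10} — 1.

1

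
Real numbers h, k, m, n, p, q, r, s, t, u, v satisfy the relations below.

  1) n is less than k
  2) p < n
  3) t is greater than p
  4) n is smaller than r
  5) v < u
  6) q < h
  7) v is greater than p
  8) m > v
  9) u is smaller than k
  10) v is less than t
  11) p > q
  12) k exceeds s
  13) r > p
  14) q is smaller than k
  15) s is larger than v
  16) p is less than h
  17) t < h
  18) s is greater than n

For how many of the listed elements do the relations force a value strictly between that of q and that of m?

2

Chaining upward from q reaches: p, n, v, u, s, r, t, h, k.
Chaining downward from m reaches: p, v.
Strictly between q and m are those in both lists: p, v — 2 elements.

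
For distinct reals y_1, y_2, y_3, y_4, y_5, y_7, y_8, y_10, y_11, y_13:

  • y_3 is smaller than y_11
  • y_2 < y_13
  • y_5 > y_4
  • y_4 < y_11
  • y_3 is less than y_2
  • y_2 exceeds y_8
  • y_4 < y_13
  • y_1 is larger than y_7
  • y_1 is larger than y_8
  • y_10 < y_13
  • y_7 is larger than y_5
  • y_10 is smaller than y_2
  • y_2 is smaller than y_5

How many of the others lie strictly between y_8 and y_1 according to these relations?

3

The relations place y_8 below y_1. An element lies strictly between them when it is forced above y_8 and also forced below y_1.
Above y_8: {y_2, y_5, y_13, y_7}. Below y_1: {y_10, y_4, y_3, y_2, y_5, y_7}.
Intersection: {y_2, y_5, y_7} — 3.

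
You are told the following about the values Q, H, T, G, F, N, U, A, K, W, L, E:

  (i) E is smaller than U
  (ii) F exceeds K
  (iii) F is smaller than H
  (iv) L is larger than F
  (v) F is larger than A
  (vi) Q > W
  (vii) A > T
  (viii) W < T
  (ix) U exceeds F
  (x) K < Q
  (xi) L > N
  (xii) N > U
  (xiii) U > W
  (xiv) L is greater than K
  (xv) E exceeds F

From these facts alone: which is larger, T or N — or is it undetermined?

T < A < F < E < U < N, by transitivity through A, F, E, U.
So N is larger.

N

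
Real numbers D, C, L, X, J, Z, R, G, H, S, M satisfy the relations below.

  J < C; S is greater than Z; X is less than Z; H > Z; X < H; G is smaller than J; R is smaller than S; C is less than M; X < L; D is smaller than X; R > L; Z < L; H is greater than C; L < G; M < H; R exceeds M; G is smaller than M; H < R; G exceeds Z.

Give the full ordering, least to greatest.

D < X < Z < L < G < J < C < M < H < R < S

Nothing is placed below D, so it is least; from there D < X; X < Z; Z < L; L < G; G < J; J < C; C < M; M < H; H < R; R < S, each given directly.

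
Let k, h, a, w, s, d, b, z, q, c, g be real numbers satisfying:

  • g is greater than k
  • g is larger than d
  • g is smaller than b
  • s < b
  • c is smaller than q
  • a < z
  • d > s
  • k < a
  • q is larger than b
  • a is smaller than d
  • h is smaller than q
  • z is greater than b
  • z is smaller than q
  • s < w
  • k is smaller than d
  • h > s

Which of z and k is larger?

z

Following the relations from k: k < a < d < g < b < z.
So k < z; z is the larger of the two.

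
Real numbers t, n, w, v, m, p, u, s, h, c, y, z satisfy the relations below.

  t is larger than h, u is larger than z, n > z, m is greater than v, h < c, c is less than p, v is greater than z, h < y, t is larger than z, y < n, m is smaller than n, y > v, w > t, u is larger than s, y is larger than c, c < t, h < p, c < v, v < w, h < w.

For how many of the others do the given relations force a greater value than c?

7

From c the given relations immediately reach v, y, p, t.
From those, m, w, n — 7 in total.
Nothing else is reachable above c; 7 in all.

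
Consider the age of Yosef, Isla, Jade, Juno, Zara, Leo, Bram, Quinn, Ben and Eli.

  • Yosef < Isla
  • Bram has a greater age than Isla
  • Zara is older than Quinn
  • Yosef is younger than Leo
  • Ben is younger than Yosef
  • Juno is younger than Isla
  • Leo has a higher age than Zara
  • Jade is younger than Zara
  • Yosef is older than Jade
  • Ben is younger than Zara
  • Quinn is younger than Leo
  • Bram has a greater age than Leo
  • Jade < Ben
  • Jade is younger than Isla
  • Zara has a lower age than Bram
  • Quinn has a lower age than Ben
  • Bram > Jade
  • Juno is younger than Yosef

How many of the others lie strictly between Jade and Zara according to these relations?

1

Chaining upward from Jade reaches: Ben, Yosef, Leo, Isla, Bram.
Chaining downward from Zara reaches: Quinn, Ben.
Strictly between Jade and Zara are those in both lists: Ben — 1 element.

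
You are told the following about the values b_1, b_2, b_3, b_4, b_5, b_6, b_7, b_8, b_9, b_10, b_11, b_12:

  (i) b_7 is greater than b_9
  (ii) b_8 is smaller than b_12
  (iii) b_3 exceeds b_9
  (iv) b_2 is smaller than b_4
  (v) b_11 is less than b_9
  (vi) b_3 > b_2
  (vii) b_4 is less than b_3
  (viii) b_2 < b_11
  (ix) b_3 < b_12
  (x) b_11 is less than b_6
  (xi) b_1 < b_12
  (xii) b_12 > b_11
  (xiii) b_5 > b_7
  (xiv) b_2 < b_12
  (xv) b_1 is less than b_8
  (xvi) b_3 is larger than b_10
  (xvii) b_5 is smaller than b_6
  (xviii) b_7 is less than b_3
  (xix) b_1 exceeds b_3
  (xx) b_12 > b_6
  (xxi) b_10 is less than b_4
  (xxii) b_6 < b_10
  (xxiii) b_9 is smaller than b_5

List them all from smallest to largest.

b_2 < b_11 < b_9 < b_7 < b_5 < b_6 < b_10 < b_4 < b_3 < b_1 < b_8 < b_12

Each adjacent pair is fixed by a given relation: b_2 < b_11; b_11 < b_9; b_9 < b_7; b_7 < b_5; b_5 < b_6; b_6 < b_10; b_10 < b_4; b_4 < b_3; b_3 < b_1; b_1 < b_8; b_8 < b_12. Chaining them end to end gives the full order.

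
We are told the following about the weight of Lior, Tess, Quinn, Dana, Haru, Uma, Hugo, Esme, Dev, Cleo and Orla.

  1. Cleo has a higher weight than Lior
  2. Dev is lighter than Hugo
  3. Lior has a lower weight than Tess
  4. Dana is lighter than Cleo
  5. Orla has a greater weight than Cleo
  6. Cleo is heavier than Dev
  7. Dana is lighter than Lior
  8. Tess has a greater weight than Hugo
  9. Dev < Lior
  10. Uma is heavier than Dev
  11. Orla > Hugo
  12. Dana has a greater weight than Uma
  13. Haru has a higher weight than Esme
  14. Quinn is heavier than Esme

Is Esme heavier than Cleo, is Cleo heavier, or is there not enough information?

undetermined

Following every chain through Cleo: above Cleo we get Orla; below Cleo we get Dev, Uma, Dana, Lior.
Esme is not reached, and no chain runs the other way from Esme to Cleo.
So the given relations leave the order of Cleo and Esme undetermined.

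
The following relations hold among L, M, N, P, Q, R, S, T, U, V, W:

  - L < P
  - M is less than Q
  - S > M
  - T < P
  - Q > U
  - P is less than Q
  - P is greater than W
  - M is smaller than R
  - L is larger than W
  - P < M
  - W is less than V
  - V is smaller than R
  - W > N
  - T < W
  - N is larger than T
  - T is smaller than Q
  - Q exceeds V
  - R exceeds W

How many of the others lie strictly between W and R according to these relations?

The relations place W below R. An element lies strictly between them when it is forced above W and also forced below R.
Above W: {L, V, P, M, S, Q}. Below R: {T, N, L, V, P, M}.
Intersection: {L, V, P, M} — 4.

4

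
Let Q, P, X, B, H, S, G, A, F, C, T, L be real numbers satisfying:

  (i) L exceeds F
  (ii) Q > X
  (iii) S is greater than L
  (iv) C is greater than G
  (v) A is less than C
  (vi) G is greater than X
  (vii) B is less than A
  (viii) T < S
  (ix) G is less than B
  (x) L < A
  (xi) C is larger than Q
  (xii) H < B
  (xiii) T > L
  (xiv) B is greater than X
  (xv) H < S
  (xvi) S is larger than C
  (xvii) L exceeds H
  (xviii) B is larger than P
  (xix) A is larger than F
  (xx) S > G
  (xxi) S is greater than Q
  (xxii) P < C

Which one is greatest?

S

F is not greatest since F < L; X is not greatest since X < G; H is not greatest since H < S; L is not greatest since L < T; Q is not greatest since Q < S; G is not greatest since G < C; P is not greatest since P < B; T is not greatest since T < S; B is not greatest since B < A; A is not greatest since A < C; C is not greatest since C < S.
Only S has nothing above it, so S is the greatest.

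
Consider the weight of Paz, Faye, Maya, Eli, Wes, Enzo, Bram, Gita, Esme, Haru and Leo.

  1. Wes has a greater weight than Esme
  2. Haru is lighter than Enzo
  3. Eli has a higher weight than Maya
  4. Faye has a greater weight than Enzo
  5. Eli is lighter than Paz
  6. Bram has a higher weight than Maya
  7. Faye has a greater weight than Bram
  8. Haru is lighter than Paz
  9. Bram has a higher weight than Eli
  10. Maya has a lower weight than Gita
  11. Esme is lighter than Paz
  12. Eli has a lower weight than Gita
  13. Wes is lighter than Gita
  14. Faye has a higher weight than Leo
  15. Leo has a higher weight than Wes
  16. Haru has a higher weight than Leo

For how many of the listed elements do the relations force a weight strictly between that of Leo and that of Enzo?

1

Chaining upward from Leo reaches: Haru, Paz, Faye.
Chaining downward from Enzo reaches: Esme, Wes, Haru.
Strictly between Leo and Enzo are those in both lists: Haru — 1 element.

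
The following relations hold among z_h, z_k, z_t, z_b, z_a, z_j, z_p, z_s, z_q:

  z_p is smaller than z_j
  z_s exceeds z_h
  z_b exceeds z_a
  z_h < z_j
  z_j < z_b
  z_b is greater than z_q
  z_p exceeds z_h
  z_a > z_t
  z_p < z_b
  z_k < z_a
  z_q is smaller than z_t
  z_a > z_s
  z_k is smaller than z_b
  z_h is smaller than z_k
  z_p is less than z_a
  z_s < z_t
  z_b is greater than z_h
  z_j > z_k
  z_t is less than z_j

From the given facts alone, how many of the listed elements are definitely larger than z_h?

Directly above z_h: z_p, z_s, z_k, z_j, z_b.
One step further: z_t, z_a (7 so far).
No other element is forced above z_h by the given relations, so the count is 7.

7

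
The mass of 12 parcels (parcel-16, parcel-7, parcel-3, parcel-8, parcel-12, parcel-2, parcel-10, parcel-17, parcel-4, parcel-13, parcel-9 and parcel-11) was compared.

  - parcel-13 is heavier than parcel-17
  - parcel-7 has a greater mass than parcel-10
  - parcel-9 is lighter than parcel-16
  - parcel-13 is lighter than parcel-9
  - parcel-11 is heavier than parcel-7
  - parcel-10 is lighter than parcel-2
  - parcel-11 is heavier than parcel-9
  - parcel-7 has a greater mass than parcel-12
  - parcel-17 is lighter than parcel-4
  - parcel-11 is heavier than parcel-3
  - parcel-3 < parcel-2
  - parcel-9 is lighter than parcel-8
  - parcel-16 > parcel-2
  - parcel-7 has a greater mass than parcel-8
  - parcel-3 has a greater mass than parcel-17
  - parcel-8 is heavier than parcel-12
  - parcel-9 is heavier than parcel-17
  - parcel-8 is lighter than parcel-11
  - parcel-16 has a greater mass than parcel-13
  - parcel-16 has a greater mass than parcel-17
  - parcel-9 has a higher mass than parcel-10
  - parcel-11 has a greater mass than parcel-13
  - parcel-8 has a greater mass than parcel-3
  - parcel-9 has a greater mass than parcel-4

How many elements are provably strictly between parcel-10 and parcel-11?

Chaining upward from parcel-10 reaches: parcel-2, parcel-9, parcel-8, parcel-7, parcel-16.
Chaining downward from parcel-11 reaches: parcel-17, parcel-3, parcel-13, parcel-4, parcel-12, parcel-9, parcel-8, parcel-7.
Strictly between parcel-10 and parcel-11 are those in both lists: parcel-9, parcel-8, parcel-7 — 3 elements.

3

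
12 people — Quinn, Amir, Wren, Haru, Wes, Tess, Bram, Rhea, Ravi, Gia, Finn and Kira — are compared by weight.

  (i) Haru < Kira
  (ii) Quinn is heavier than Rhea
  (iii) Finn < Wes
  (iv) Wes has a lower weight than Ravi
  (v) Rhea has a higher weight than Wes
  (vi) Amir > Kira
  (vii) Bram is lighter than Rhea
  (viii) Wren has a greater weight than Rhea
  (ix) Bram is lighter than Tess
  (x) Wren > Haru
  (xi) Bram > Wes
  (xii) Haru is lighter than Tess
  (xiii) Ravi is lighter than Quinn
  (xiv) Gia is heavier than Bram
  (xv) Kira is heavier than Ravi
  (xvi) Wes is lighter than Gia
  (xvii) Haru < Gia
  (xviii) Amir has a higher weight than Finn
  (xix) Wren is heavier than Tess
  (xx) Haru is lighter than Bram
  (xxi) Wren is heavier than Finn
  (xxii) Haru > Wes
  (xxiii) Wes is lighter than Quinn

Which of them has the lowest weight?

Finn

Wes is not least since Finn < Wes; Haru is not least since Wes < Haru; Ravi is not least since Wes < Ravi; Kira is not least since Ravi < Kira; Amir is not least since Finn < Amir; Bram is not least since Wes < Bram; Rhea is not least since Bram < Rhea; Tess is not least since Haru < Tess; Gia is not least since Wes < Gia; Quinn is not least since Ravi < Quinn; Wren is not least since Haru < Wren.
Only Finn has nothing below it, so Finn is the lowest weight.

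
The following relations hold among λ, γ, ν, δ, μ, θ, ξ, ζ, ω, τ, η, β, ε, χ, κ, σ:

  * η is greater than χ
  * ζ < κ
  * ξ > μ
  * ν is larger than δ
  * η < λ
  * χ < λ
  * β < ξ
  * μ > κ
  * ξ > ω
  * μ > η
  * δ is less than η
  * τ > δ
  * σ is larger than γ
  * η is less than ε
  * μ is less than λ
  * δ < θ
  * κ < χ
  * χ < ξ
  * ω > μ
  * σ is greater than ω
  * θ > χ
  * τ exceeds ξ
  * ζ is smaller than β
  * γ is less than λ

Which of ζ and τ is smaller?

ζ

The relevant relations are ζ < κ; κ < χ; χ < η; η < μ; μ < ω; ω < ξ; ξ < τ.
Chaining these gives ζ < κ < χ < η < μ < ω < ξ < τ.
So ζ < τ; ζ is the smaller of the two.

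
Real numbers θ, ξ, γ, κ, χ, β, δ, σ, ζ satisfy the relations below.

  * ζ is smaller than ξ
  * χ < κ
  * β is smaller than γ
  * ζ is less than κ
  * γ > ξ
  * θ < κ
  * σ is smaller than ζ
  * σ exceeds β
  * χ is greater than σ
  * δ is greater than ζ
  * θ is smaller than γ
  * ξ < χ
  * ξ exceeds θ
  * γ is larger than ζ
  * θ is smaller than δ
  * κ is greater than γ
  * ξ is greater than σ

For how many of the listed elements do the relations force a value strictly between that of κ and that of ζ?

3

Chaining upward from ζ reaches: ξ, γ, χ, δ.
Chaining downward from κ reaches: β, σ, θ, ξ, γ, χ.
Strictly between ζ and κ are those in both lists: ξ, γ, χ — 3 elements.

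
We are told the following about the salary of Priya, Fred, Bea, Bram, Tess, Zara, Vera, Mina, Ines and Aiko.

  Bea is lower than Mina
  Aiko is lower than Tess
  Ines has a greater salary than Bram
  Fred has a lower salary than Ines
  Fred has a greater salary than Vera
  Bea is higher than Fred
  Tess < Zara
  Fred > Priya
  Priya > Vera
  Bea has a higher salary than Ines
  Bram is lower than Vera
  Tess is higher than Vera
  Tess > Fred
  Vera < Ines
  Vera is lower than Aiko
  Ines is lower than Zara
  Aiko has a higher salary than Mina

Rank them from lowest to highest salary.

Bram < Vera < Priya < Fred < Ines < Bea < Mina < Aiko < Tess < Zara

The consecutive links are each given: Bram < Vera; Vera < Priya; Priya < Fred; Fred < Ines; Ines < Bea; Bea < Mina; Mina < Aiko; Aiko < Tess; Tess < Zara.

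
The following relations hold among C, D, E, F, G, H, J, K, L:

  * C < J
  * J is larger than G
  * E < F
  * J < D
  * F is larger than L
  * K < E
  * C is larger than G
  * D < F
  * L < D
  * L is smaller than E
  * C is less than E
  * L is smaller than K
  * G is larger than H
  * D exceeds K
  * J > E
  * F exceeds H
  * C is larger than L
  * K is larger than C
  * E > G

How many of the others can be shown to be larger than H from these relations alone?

7

Directly above H: G, F.
One step further: C, E, J (5 so far).
One step further: K, D (7 so far).
Nothing else is reachable above H; 7 in all.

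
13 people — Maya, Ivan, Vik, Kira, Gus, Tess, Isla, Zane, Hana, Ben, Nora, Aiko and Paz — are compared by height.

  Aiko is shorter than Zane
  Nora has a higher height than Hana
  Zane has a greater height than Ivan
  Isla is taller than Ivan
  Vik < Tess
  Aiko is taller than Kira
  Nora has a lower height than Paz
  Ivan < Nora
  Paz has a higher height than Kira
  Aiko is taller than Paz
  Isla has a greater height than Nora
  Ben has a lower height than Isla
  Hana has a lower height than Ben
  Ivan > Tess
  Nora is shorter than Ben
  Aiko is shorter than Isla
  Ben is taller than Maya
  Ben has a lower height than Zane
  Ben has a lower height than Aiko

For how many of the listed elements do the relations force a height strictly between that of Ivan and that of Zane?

The relations place Ivan below Zane. An element lies strictly between them when it is forced above Ivan and also forced below Zane.
Above Ivan: {Nora, Ben, Paz, Aiko, Isla}. Below Zane: {Vik, Tess, Kira, Hana, Maya, Nora, Ben, Paz, Aiko}.
Intersection: {Nora, Ben, Paz, Aiko} — 4.

4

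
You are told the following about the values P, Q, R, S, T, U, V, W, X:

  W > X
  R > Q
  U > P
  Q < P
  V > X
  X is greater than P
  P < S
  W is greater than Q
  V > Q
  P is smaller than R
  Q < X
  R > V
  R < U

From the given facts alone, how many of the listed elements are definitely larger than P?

From P the given relations immediately reach X, S, R, U.
From those, V, W — 6 in total.
No other element is forced above P by the given relations, so the count is 6.

6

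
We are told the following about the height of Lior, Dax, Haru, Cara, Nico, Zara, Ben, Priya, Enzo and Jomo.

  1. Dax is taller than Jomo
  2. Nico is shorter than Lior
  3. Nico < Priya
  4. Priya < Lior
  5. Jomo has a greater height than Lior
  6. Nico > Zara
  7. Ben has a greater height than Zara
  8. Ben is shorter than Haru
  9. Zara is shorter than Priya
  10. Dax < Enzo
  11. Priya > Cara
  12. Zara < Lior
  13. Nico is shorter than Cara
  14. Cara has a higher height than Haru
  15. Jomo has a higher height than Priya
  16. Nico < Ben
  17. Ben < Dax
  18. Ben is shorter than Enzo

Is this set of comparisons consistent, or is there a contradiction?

The single ordering Zara < Nico < Ben < Haru < Cara < Priya < Lior < Jomo < Dax < Enzo satisfies every listed relation, so no contradiction arises.

consistent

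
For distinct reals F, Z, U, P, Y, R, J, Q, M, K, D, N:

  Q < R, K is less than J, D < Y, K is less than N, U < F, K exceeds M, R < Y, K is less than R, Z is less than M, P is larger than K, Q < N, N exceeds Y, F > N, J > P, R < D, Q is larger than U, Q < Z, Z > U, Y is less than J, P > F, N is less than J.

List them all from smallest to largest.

Each adjacent pair is fixed by a given relation: U < Q; Q < Z; Z < M; M < K; K < R; R < D; D < Y; Y < N; N < F; F < P; P < J. Chaining them end to end gives the full order.

U < Q < Z < M < K < R < D < Y < N < F < P < J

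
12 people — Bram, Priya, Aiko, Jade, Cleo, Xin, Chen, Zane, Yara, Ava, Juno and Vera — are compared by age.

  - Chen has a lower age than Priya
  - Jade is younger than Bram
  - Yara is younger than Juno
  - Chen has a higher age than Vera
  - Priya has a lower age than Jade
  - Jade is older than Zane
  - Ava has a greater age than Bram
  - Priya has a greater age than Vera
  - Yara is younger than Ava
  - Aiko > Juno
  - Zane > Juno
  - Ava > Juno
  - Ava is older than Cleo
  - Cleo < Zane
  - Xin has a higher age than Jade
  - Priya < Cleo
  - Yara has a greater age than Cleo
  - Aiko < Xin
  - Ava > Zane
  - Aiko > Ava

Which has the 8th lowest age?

The consecutive relations fix a unique order: Vera < Chen < Priya < Cleo < Yara < Juno < Zane < Jade < Bram < Ava < Aiko < Xin.
The 8th smallest is Jade.

Jade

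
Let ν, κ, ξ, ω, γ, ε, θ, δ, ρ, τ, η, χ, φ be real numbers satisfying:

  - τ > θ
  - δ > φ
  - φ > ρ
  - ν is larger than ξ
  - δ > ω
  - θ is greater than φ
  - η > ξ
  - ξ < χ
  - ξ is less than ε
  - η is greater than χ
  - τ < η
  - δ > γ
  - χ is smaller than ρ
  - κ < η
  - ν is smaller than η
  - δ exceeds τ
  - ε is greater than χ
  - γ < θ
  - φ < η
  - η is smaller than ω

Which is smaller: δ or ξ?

ξ

Link the given pairs in sequence: ξ < χ; χ < ρ; ρ < φ; φ < θ; θ < τ; τ < η; η < ω; ω < δ.
Together: ξ < χ < ρ < φ < θ < τ < η < ω < δ.
So ξ < δ; ξ is the smaller of the two.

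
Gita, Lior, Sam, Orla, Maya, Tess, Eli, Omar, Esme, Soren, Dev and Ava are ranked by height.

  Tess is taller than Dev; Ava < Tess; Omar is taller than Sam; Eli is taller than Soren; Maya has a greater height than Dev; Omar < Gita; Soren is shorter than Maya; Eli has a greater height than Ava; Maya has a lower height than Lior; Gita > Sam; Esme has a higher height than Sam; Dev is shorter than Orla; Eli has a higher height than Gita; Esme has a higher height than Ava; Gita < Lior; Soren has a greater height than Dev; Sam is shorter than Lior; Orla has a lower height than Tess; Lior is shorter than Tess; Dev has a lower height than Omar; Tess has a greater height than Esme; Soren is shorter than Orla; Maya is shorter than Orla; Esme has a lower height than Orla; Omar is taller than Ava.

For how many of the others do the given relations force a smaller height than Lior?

From Lior the given relations immediately reach Sam, Maya, Gita.
From those, Dev, Omar, Soren — 6 in total.
From those, Ava — 7 in total.
Nothing else is reachable below Lior; 7 in all.

7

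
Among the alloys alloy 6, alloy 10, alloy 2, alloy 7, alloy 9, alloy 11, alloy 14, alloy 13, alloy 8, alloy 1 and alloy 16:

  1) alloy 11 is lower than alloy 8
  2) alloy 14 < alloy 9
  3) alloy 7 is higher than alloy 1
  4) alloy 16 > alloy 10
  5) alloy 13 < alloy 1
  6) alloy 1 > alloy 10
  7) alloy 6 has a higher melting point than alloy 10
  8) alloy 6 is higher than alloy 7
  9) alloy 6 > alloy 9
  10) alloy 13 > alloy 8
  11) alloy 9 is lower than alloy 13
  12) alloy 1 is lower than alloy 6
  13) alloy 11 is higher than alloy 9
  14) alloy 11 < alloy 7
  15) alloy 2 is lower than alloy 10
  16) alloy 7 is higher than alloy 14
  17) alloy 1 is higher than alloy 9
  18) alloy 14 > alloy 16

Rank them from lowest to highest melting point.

The consecutive links are each given: alloy 2 < alloy 10; alloy 10 < alloy 16; alloy 16 < alloy 14; alloy 14 < alloy 9; alloy 9 < alloy 11; alloy 11 < alloy 8; alloy 8 < alloy 13; alloy 13 < alloy 1; alloy 1 < alloy 7; alloy 7 < alloy 6.

alloy 2 < alloy 10 < alloy 16 < alloy 14 < alloy 9 < alloy 11 < alloy 8 < alloy 13 < alloy 1 < alloy 7 < alloy 6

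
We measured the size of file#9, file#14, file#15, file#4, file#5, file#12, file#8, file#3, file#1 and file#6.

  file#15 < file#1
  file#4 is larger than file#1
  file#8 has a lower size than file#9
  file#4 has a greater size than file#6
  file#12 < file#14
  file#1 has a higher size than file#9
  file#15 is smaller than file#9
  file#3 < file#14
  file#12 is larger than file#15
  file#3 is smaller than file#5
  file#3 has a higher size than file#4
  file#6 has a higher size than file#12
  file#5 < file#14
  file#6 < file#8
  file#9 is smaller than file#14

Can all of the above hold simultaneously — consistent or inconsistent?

Every relation is compatible with file#15 < file#12 < file#6 < file#8 < file#9 < file#1 < file#4 < file#3 < file#5 < file#14; the set is consistent.

consistent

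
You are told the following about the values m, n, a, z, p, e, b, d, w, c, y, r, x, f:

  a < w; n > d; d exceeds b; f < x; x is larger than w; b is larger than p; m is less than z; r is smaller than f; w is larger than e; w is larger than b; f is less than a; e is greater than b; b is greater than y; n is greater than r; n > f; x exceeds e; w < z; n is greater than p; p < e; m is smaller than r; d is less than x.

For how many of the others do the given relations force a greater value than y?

7

Directly above y: b.
One step further: d, e, w (4 so far).
One step further: x, n, z (7 so far).
Nothing else is reachable above y; 7 in all.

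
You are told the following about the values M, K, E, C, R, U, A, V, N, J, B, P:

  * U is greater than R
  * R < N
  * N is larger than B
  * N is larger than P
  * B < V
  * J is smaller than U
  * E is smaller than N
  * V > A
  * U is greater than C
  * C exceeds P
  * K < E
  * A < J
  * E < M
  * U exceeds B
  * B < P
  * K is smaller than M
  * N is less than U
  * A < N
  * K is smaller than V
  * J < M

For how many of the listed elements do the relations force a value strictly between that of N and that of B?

1

Chaining upward from B reaches: V, P, C, U.
Chaining downward from N reaches: K, E, A, R, P.
Strictly between B and N are those in both lists: P — 1 element.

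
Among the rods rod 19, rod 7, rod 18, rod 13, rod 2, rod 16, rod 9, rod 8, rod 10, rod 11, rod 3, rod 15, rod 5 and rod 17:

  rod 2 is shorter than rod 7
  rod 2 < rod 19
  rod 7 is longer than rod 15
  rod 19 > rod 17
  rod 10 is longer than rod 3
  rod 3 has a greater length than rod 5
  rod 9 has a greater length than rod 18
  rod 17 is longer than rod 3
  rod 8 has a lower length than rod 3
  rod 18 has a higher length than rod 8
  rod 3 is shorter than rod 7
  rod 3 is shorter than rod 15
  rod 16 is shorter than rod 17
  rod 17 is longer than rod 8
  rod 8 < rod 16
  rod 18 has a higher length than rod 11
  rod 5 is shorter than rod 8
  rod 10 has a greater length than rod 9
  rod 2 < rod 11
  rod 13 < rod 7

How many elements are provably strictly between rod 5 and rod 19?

4

Chaining upward from rod 5 reaches: rod 8, rod 3, rod 16, rod 15, rod 18, rod 9, rod 10, rod 17, rod 7.
Chaining downward from rod 19 reaches: rod 2, rod 8, rod 3, rod 16, rod 17.
Strictly between rod 5 and rod 19 are those in both lists: rod 8, rod 3, rod 16, rod 17 — 4 elements.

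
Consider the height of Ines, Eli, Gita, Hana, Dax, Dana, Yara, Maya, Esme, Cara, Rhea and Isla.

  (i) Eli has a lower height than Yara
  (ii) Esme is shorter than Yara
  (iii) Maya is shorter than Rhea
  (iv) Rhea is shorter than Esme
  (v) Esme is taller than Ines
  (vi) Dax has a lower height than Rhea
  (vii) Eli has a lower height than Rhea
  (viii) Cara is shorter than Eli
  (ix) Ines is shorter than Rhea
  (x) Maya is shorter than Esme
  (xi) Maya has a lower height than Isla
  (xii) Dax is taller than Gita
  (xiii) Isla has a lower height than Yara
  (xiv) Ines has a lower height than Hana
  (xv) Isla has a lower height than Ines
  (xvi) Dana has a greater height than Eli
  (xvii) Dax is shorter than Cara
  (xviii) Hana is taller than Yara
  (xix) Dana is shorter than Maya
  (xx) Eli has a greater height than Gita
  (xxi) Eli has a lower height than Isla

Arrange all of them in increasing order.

Each adjacent pair is fixed by a given relation: Gita < Dax; Dax < Cara; Cara < Eli; Eli < Dana; Dana < Maya; Maya < Isla; Isla < Ines; Ines < Rhea; Rhea < Esme; Esme < Yara; Yara < Hana. Chaining them end to end gives the full order.

Gita < Dax < Cara < Eli < Dana < Maya < Isla < Ines < Rhea < Esme < Yara < Hana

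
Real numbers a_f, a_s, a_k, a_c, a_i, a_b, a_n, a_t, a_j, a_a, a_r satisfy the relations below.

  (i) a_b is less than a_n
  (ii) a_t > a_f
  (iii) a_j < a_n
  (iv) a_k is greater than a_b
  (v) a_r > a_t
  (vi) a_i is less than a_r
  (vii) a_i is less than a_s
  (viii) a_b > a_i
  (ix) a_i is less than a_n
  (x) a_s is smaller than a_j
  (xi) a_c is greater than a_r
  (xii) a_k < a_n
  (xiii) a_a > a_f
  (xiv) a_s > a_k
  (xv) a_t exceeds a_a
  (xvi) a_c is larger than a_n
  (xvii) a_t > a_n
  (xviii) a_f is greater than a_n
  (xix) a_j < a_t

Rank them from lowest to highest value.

a_i < a_b < a_k < a_s < a_j < a_n < a_f < a_a < a_t < a_r < a_c

The consecutive links are each given: a_i < a_b; a_b < a_k; a_k < a_s; a_s < a_j; a_j < a_n; a_n < a_f; a_f < a_a; a_a < a_t; a_t < a_r; a_r < a_c.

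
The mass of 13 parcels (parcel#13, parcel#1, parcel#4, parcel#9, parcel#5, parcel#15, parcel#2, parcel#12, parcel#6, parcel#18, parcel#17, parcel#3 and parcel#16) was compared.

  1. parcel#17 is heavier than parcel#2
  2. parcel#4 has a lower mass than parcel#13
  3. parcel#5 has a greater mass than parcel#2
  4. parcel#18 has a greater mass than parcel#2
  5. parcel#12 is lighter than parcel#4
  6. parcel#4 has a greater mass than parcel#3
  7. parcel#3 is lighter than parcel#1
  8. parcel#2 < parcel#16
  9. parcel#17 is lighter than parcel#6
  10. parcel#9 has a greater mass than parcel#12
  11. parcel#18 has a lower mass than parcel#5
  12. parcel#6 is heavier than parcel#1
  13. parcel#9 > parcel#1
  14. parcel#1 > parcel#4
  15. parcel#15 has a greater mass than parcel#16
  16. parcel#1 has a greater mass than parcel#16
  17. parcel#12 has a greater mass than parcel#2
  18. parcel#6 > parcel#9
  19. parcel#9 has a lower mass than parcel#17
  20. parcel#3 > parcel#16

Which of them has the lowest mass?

parcel#12 is not least since parcel#2 < parcel#12; parcel#16 is not least since parcel#2 < parcel#16; parcel#3 is not least since parcel#16 < parcel#3; parcel#18 is not least since parcel#2 < parcel#18; parcel#4 is not least since parcel#12 < parcel#4; parcel#1 is not least since parcel#4 < parcel#1; parcel#13 is not least since parcel#4 < parcel#13; parcel#15 is not least since parcel#16 < parcel#15; parcel#9 is not least since parcel#12 < parcel#9; parcel#17 is not least since parcel#9 < parcel#17; parcel#5 is not least since parcel#2 < parcel#5; parcel#6 is not least since parcel#1 < parcel#6.
Only parcel#2 has nothing below it, so parcel#2 is the lowest mass.

parcel#2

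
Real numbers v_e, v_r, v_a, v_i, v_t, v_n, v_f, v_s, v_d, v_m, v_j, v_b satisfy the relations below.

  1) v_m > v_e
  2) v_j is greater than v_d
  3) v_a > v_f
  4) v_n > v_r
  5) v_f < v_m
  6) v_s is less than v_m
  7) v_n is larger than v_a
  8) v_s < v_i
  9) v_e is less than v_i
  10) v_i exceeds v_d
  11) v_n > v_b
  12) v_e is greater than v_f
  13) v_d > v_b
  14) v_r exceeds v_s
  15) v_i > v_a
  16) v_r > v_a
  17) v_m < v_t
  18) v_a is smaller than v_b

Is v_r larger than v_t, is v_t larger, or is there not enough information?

undetermined

Following every chain through v_r: above v_r we get v_n; below v_r we get v_f, v_a, v_s.
v_t is not reached, and no chain runs the other way from v_t to v_r.
So the given relations leave the order of v_r and v_t undetermined.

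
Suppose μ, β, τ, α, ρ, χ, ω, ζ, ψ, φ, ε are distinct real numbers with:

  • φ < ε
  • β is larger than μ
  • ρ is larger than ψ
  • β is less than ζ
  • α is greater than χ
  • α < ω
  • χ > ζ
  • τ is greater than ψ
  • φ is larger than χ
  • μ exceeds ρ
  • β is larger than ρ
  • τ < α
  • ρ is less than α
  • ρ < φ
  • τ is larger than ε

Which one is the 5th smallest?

ζ

The consecutive relations fix a unique order: ψ < ρ < μ < β < ζ < χ < φ < ε < τ < α < ω.
The 5th smallest is ζ.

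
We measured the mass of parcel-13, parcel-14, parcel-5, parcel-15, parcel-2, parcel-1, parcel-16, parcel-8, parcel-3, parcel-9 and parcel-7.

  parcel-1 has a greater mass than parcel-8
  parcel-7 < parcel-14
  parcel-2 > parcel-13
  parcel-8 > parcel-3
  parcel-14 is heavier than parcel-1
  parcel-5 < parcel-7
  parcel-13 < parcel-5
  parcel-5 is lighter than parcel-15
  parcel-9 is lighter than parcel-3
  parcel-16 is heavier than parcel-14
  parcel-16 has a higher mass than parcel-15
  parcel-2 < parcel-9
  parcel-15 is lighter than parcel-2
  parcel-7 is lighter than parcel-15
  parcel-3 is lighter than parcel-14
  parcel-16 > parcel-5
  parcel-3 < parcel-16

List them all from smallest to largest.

The consecutive links are each given: parcel-13 < parcel-5; parcel-5 < parcel-7; parcel-7 < parcel-15; parcel-15 < parcel-2; parcel-2 < parcel-9; parcel-9 < parcel-3; parcel-3 < parcel-8; parcel-8 < parcel-1; parcel-1 < parcel-14; parcel-14 < parcel-16.

parcel-13 < parcel-5 < parcel-7 < parcel-15 < parcel-2 < parcel-9 < parcel-3 < parcel-8 < parcel-1 < parcel-14 < parcel-16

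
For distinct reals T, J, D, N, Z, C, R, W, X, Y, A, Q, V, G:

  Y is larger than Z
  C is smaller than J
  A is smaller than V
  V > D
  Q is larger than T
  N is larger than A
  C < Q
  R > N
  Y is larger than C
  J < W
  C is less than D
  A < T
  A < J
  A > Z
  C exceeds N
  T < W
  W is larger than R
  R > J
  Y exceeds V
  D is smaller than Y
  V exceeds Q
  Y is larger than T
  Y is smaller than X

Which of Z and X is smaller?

Link the given pairs in sequence: Z < A; A < N; N < C; C < Q; Q < V; V < Y; Y < X.
Chaining these gives Z < A < N < C < Q < V < Y < X.
So Z < X; Z is the smaller of the two.

Z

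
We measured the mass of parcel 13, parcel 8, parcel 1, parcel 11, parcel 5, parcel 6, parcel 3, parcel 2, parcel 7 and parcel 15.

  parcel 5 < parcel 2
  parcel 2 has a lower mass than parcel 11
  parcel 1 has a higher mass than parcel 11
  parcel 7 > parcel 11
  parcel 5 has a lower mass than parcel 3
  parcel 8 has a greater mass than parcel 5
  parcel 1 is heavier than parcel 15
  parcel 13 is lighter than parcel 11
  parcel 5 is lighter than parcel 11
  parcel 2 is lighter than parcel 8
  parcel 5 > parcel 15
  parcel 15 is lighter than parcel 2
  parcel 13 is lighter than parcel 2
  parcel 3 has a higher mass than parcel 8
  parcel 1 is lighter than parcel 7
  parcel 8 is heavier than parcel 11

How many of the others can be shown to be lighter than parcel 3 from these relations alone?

The elements the relations force below parcel 3 are parcel 13, parcel 15, parcel 5, parcel 2, parcel 11, parcel 8 — no chain reaches any other.
That is 6.

6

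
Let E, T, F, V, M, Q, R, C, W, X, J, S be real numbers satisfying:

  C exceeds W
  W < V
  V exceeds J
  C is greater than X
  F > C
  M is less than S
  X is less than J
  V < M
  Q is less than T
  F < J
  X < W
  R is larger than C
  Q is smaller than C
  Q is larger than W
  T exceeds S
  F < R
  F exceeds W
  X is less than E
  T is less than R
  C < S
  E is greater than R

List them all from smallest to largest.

Nothing is placed below X, so it is least; from there X < W; W < Q; Q < C; C < F; F < J; J < V; V < M; M < S; S < T; T < R; R < E, each given directly.

X < W < Q < C < F < J < V < M < S < T < R < E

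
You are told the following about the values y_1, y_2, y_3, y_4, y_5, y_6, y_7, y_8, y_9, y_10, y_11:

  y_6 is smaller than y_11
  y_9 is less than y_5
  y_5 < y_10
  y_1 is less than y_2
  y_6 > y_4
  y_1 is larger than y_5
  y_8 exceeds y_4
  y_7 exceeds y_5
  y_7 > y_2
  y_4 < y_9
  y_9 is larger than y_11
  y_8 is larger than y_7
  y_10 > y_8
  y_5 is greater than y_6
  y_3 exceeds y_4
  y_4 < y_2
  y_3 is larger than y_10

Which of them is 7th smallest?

The consecutive relations fix a unique order: y_4 < y_6 < y_11 < y_9 < y_5 < y_1 < y_2 < y_7 < y_8 < y_10 < y_3.
The 7th smallest is y_2.

y_2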